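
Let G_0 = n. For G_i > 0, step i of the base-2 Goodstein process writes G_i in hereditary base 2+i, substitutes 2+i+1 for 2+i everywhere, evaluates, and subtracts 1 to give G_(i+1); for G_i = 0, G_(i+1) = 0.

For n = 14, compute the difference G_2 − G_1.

G_0 = 14. HB_2(14) = 2^(2 + 1) + 2^2 + 2. Bump = 111. G_1 = 110.
G_1 = 110. HB_3(110) = 3^(3 + 1) + 3^3 + 2. Bump = 1282. G_2 = 1281.

1171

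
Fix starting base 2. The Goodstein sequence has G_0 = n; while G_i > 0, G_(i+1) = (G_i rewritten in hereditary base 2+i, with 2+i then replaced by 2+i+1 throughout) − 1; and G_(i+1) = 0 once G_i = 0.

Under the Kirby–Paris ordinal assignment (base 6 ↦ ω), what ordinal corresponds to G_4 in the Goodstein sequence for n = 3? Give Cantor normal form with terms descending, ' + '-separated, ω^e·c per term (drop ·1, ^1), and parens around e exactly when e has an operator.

1

(0) 3|_2 = 2 + 1 ↦ 3 + 1|_3 = 4 ⇒ 3
(1) 3|_3 = 3 ↦ 4|_4 = 4 ⇒ 3
(2) 3|_4 = 3 ↦ 3|_5 = 3 ⇒ 2
(3) 2|_5 = 2 ↦ 2|_6 = 2 ⇒ 1
(4) 1|_6 = 1 ↦ 1|_7 = 1 ⇒ 0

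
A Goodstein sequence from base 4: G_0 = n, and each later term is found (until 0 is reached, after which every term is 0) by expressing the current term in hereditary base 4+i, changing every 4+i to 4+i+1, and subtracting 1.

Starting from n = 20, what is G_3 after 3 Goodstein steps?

51

(0) 20|_4 = 4^2 + 4 ↦ 5^2 + 5|_5 = 30 ⇒ 29
(1) 29|_5 = 5^2 + 4 ↦ 6^2 + 4|_6 = 40 ⇒ 39
(2) 39|_6 = 6^2 + 3 ↦ 7^2 + 3|_7 = 52 ⇒ 51
(3) 51|_7 = 7^2 + 2 ↦ 8^2 + 2|_8 = 66 ⇒ 65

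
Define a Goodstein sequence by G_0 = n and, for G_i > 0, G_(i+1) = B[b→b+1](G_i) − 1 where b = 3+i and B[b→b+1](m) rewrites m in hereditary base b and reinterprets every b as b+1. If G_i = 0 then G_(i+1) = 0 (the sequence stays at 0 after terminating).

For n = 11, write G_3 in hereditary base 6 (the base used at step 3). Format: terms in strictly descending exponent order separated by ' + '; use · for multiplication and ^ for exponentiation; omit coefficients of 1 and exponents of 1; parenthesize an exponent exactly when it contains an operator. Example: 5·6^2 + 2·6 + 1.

step 0: 11 = 3^2 + 2; sub 4 for 3: 4^2 + 2; = 18; G_1 = 18−1 = 17
step 1: 17 = 4^2 + 1; sub 5 for 4: 5^2 + 1; = 26; G_2 = 26−1 = 25
step 2: 25 = 5^2; sub 6 for 5: 6^2; = 36; G_3 = 36−1 = 35
step 3: 35 = 5·6 + 5; sub 7 for 6: 5·7 + 5; = 40; G_4 = 40−1 = 39

5·6 + 5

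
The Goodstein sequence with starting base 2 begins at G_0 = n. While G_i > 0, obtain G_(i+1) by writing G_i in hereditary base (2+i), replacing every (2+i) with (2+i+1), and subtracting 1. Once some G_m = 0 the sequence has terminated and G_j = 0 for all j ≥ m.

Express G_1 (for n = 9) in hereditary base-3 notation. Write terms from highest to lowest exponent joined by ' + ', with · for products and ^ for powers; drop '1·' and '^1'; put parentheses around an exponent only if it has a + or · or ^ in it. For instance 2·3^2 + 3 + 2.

3^(3 + 1)

[0] 9 ≡ 2^(2 + 1) + 1 (base 2). Lift 3: 82. −1: 81.
[1] 81 ≡ 3^(3 + 1) (base 3). Lift 4: 1024. −1: 1023.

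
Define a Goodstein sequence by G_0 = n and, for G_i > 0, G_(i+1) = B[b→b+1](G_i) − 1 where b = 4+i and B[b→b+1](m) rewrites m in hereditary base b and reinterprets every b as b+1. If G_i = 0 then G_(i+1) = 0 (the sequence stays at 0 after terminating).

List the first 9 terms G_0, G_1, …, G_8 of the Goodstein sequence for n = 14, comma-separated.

14, 16, 18, 20, 21, 22, 23, 24, 25

i=0: 14 = 3·4 + 2 (b=4); 4→5: 3·5 + 2 = 17; 17−1 = 16
i=1: 16 = 3·5 + 1 (b=5); 5→6: 3·6 + 1 = 19; 19−1 = 18
i=2: 18 = 3·6 (b=6); 6→7: 3·7 = 21; 21−1 = 20
i=3: 20 = 2·7 + 6 (b=7); 7→8: 2·8 + 6 = 22; 22−1 = 21
i=4: 21 = 2·8 + 5 (b=8); 8→9: 2·9 + 5 = 23; 23−1 = 22
i=5: 22 = 2·9 + 4 (b=9); 9→10: 2·10 + 4 = 24; 24−1 = 23
i=6: 23 = 2·10 + 3 (b=10); 10→11: 2·11 + 3 = 25; 25−1 = 24
i=7: 24 = 2·11 + 2 (b=11); 11→12: 2·12 + 2 = 26; 26−1 = 25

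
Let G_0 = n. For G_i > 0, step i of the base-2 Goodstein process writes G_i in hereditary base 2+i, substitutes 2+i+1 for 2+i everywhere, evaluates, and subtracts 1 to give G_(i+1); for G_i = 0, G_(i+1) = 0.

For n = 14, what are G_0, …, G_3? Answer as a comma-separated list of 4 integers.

i=0: 14 = 2^(2 + 1) + 2^2 + 2 (b=2); 2→3: 3^(3 + 1) + 3^3 + 3 = 111; 111−1 = 110
i=1: 110 = 3^(3 + 1) + 3^3 + 2 (b=3); 3→4: 4^(4 + 1) + 4^4 + 2 = 1282; 1282−1 = 1281
i=2: 1281 = 4^(4 + 1) + 4^4 + 1 (b=4); 4→5: 5^(5 + 1) + 5^5 + 1 = 18751; 18751−1 = 18750

14, 110, 1281, 18750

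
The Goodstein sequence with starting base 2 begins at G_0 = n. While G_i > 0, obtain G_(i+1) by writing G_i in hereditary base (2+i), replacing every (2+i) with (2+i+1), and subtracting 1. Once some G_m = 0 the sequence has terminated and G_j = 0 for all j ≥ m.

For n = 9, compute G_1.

81

G_0=9  [base 2] 2^(2 + 1) + 1  →[2↦3]→  3^(3 + 1) + 1 = 82  −1 ⇒ G_1=81
G_1=81  [base 3] 3^(3 + 1)  →[3↦4]→  4^(4 + 1) = 1024  −1 ⇒ G_2=1023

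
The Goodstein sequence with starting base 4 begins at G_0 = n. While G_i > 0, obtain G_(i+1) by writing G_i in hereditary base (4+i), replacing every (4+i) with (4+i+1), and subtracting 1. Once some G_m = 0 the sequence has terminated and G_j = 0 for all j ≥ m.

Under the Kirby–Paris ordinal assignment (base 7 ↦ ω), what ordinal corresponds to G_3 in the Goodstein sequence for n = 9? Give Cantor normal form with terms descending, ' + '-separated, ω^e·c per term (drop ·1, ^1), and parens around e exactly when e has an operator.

ω + 4

9 —HB4→ 2·4 + 1 —bump→ 2·5 + 1 = 11 —(−1)→ 10
10 —HB5→ 2·5 —bump→ 2·6 = 12 —(−1)→ 11
11 —HB6→ 6 + 5 —bump→ 7 + 5 = 12 —(−1)→ 11
11 —HB7→ 7 + 4 —bump→ 8 + 4 = 12 —(−1)→ 11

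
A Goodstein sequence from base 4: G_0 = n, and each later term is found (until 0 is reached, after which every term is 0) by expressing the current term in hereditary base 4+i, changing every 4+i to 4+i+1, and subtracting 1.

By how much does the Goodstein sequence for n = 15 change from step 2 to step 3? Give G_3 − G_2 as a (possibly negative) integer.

(0) 15|_4 = 3·4 + 3 ↦ 3·5 + 3|_5 = 18 ⇒ 17
(1) 17|_5 = 3·5 + 2 ↦ 3·6 + 2|_6 = 20 ⇒ 19
(2) 19|_6 = 3·6 + 1 ↦ 3·7 + 1|_7 = 22 ⇒ 21

2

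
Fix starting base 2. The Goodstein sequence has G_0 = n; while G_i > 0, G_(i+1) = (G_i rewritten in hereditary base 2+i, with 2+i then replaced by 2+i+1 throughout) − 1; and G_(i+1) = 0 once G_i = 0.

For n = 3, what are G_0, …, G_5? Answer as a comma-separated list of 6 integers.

3, 3, 3, 2, 1, 0

G_0 = 3. HB_2(3) = 2 + 1. Bump = 4. G_1 = 3.
G_1 = 3. HB_3(3) = 3. Bump = 4. G_2 = 3.
G_2 = 3. HB_4(3) = 3. Bump = 3. G_3 = 2.
G_3 = 2. HB_5(2) = 2. Bump = 2. G_4 = 1.
G_4 = 1. HB_6(1) = 1. Bump = 1. G_5 = 0.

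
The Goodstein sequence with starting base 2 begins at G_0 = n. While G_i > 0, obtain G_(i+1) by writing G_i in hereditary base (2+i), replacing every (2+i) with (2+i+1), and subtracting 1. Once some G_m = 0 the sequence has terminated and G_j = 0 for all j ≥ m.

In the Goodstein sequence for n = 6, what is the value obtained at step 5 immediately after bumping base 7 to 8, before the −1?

G_0=6  [base 2] 2^2 + 2  →[2↦3]→  3^3 + 3 = 30  −1 ⇒ G_1=29
G_1=29  [base 3] 3^3 + 2  →[3↦4]→  4^4 + 2 = 258  −1 ⇒ G_2=257
G_2=257  [base 4] 4^4 + 1  →[4↦5]→  5^5 + 1 = 3126  −1 ⇒ G_3=3125
G_3=3125  [base 5] 5^5  →[5↦6]→  6^6 = 46656  −1 ⇒ G_4=46655
G_4=46655  [base 6] 5·6^5 + 5·6^4 + 5·6^3 + 5·6^2 + 5·6 + 5  →[6↦7]→  5·7^5 + 5·7^4 + 5·7^3 + 5·7^2 + 5·7 + 5 = 98040  −1 ⇒ G_5=98039
G_5=98039  [base 7] 5·7^5 + 5·7^4 + 5·7^3 + 5·7^2 + 5·7 + 4  →[7↦8]→  5·8^5 + 5·8^4 + 5·8^3 + 5·8^2 + 5·8 + 4 = 187244  −1 ⇒ G_6=187243

187244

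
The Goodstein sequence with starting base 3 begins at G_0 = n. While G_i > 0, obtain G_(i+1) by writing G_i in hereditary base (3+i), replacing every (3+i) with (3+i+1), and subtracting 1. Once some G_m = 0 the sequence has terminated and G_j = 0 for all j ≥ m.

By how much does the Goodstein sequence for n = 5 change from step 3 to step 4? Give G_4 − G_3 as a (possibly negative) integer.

step 0: 5 = 3 + 2; sub 4 for 3: 4 + 2; = 6; G_1 = 6−1 = 5
step 1: 5 = 4 + 1; sub 5 for 4: 5 + 1; = 6; G_2 = 6−1 = 5
step 2: 5 = 5; sub 6 for 5: 6; = 6; G_3 = 6−1 = 5
step 3: 5 = 5; sub 7 for 6: 5; = 5; G_4 = 5−1 = 4

-1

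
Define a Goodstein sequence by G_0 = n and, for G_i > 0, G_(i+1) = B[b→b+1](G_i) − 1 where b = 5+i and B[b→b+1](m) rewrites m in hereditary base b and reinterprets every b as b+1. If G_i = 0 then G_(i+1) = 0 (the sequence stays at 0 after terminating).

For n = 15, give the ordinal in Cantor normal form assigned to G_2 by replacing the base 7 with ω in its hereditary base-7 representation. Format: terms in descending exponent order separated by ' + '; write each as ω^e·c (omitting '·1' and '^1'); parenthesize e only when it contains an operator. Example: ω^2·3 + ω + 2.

ω·2 + 4

base 5: 15 = 3·5; at 6: 3·6 = 18; next = 17
base 6: 17 = 2·6 + 5; at 7: 2·7 + 5 = 19; next = 18
base 7: 18 = 2·7 + 4; at 8: 2·8 + 4 = 20; next = 19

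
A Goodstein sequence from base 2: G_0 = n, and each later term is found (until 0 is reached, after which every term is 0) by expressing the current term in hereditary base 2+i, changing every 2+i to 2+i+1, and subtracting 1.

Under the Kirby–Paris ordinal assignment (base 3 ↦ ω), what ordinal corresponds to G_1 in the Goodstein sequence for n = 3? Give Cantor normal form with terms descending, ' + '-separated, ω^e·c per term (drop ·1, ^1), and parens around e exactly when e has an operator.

i=0: 3 = 2 + 1 (b=2); 2→3: 3 + 1 = 4; 4−1 = 3
i=1: 3 = 3 (b=3); 3→4: 4 = 4; 4−1 = 3

ω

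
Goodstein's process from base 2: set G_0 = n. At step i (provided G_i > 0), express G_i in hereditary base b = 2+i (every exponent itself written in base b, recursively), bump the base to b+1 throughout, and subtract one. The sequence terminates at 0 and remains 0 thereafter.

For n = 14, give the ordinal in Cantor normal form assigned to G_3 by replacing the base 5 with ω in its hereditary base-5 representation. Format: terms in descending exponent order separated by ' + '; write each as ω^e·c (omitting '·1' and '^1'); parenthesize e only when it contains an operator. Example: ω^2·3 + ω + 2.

[0] 14 ≡ 2^(2 + 1) + 2^2 + 2 (base 2). Lift 3: 111. −1: 110.
[1] 110 ≡ 3^(3 + 1) + 3^3 + 2 (base 3). Lift 4: 1282. −1: 1281.
[2] 1281 ≡ 4^(4 + 1) + 4^4 + 1 (base 4). Lift 5: 18751. −1: 18750.
[3] 18750 ≡ 5^(5 + 1) + 5^5 (base 5). Lift 6: 326592. −1: 326591.

ω^(ω + 1) + ω^ω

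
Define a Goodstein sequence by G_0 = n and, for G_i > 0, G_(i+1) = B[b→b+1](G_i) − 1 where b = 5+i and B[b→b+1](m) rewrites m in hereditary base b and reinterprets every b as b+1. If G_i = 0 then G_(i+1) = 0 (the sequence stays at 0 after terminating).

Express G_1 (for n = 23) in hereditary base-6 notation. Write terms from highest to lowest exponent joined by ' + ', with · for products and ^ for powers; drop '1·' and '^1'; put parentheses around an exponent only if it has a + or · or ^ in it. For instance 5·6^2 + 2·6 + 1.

4·6 + 2

i=0: 23 = 4·5 + 3 (b=5); 5→6: 4·6 + 3 = 27; 27−1 = 26
i=1: 26 = 4·6 + 2 (b=6); 6→7: 4·7 + 2 = 30; 30−1 = 29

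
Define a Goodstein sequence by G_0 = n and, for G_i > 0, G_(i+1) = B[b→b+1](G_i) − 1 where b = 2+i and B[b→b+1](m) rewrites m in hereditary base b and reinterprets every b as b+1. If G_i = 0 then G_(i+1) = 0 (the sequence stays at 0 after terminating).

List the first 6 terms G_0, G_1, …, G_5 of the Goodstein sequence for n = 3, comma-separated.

(0) 3|_2 = 2 + 1 ↦ 3 + 1|_3 = 4 ⇒ 3
(1) 3|_3 = 3 ↦ 4|_4 = 4 ⇒ 3
(2) 3|_4 = 3 ↦ 3|_5 = 3 ⇒ 2
(3) 2|_5 = 2 ↦ 2|_6 = 2 ⇒ 1
(4) 1|_6 = 1 ↦ 1|_7 = 1 ⇒ 0

3, 3, 3, 2, 1, 0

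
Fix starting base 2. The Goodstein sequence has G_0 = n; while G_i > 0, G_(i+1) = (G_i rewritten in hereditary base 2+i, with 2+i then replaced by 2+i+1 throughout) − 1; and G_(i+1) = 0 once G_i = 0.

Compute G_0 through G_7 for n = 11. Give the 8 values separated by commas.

11, 84, 1027, 15627, 279937, 5764801, 134217727, 2749609302

step 0: 11 = 2^(2 + 1) + 2 + 1; sub 3 for 2: 3^(3 + 1) + 3 + 1; = 85; G_1 = 85−1 = 84
step 1: 84 = 3^(3 + 1) + 3; sub 4 for 3: 4^(4 + 1) + 4; = 1028; G_2 = 1028−1 = 1027
step 2: 1027 = 4^(4 + 1) + 3; sub 5 for 4: 5^(5 + 1) + 3; = 15628; G_3 = 15628−1 = 15627
step 3: 15627 = 5^(5 + 1) + 2; sub 6 for 5: 6^(6 + 1) + 2; = 279938; G_4 = 279938−1 = 279937
step 4: 279937 = 6^(6 + 1) + 1; sub 7 for 6: 7^(7 + 1) + 1; = 5764802; G_5 = 5764802−1 = 5764801
step 5: 5764801 = 7^(7 + 1); sub 8 for 7: 8^(8 + 1); = 134217728; G_6 = 134217728−1 = 134217727
step 6: 134217727 = 7·8^8 + 7·8^7 + 7·8^6 + 7·8^5 + 7·8^4 + 7·8^3 + 7·8^2 + 7·8 + 7; sub 9 for 8: 7·9^9 + 7·9^7 + 7·9^6 + 7·9^5 + 7·9^4 + 7·9^3 + 7·9^2 + 7·9 + 7; = 2749609303; G_7 = 2749609303−1 = 2749609302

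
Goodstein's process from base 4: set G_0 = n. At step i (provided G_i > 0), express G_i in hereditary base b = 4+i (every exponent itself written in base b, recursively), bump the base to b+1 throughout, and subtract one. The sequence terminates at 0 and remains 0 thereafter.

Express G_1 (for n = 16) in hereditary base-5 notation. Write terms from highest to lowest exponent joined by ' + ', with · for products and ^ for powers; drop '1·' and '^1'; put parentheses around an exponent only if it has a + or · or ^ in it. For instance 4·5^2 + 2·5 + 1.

4·5 + 4

(0) 16|_4 = 4^2 ↦ 5^2|_5 = 25 ⇒ 24
(1) 24|_5 = 4·5 + 4 ↦ 4·6 + 4|_6 = 28 ⇒ 27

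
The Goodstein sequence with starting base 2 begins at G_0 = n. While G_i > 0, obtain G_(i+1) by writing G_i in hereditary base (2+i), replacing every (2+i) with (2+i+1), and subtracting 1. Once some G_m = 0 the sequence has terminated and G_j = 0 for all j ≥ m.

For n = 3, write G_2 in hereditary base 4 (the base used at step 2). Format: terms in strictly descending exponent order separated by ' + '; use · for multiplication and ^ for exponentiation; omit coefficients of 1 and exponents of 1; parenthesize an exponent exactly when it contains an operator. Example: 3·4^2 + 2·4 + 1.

3

step 0: 3 = 2 + 1; sub 3 for 2: 3 + 1; = 4; G_1 = 4−1 = 3
step 1: 3 = 3; sub 4 for 3: 4; = 4; G_2 = 4−1 = 3
step 2: 3 = 3; sub 5 for 4: 3; = 3; G_3 = 3−1 = 2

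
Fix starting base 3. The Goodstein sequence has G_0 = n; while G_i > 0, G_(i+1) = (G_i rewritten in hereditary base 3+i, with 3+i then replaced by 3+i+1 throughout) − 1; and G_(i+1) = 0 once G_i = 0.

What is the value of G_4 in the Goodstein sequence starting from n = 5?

base 3: 5 = 3 + 2; at 4: 4 + 2 = 6; next = 5
base 4: 5 = 4 + 1; at 5: 5 + 1 = 6; next = 5
base 5: 5 = 5; at 6: 6 = 6; next = 5
base 6: 5 = 5; at 7: 5 = 5; next = 4
base 7: 4 = 4; at 8: 4 = 4; next = 3

4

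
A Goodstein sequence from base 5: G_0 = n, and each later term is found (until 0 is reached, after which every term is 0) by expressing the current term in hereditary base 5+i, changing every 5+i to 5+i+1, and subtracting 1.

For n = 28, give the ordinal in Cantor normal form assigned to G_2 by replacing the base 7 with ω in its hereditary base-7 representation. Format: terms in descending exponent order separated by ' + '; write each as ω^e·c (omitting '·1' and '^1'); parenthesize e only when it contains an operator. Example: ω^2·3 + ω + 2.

28 —HB5→ 5^2 + 3 —bump→ 6^2 + 3 = 39 —(−1)→ 38
38 —HB6→ 6^2 + 2 —bump→ 7^2 + 2 = 51 —(−1)→ 50
50 —HB7→ 7^2 + 1 —bump→ 8^2 + 1 = 65 —(−1)→ 64

ω^2 + 1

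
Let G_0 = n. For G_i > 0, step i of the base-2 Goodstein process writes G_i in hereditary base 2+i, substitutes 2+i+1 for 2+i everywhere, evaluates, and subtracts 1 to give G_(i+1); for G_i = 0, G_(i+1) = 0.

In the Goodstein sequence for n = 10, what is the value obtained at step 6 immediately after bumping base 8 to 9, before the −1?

1937434593

[0] 10 ≡ 2^(2 + 1) + 2 (base 2). Lift 3: 84. −1: 83.
[1] 83 ≡ 3^(3 + 1) + 2 (base 3). Lift 4: 1026. −1: 1025.
[2] 1025 ≡ 4^(4 + 1) + 1 (base 4). Lift 5: 15626. −1: 15625.
[3] 15625 ≡ 5^(5 + 1) (base 5). Lift 6: 279936. −1: 279935.
[4] 279935 ≡ 5·6^6 + 5·6^5 + 5·6^4 + 5·6^3 + 5·6^2 + 5·6 + 5 (base 6). Lift 7: 4215755. −1: 4215754.
[5] 4215754 ≡ 5·7^7 + 5·7^5 + 5·7^4 + 5·7^3 + 5·7^2 + 5·7 + 4 (base 7). Lift 8: 84073324. −1: 84073323.
[6] 84073323 ≡ 5·8^8 + 5·8^5 + 5·8^4 + 5·8^3 + 5·8^2 + 5·8 + 3 (base 8). Lift 9: 1937434593. −1: 1937434592.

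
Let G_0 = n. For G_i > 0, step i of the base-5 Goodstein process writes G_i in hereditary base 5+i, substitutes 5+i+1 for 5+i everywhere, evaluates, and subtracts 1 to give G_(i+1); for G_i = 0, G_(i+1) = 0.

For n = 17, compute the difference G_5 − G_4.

1

step 0: 17 = 3·5 + 2; sub 6 for 5: 3·6 + 2; = 20; G_1 = 20−1 = 19
step 1: 19 = 3·6 + 1; sub 7 for 6: 3·7 + 1; = 22; G_2 = 22−1 = 21
step 2: 21 = 3·7; sub 8 for 7: 3·8; = 24; G_3 = 24−1 = 23
step 3: 23 = 2·8 + 7; sub 9 for 8: 2·9 + 7; = 25; G_4 = 25−1 = 24
step 4: 24 = 2·9 + 6; sub 10 for 9: 2·10 + 6; = 26; G_5 = 26−1 = 25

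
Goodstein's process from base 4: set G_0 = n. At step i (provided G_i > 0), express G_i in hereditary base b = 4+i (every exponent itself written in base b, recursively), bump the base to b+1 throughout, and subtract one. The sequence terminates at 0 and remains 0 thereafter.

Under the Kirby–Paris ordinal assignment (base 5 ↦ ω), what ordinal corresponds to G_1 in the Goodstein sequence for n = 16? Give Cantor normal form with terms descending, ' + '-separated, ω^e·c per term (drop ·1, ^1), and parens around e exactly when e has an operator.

base 4: 16 = 4^2; at 5: 5^2 = 25; next = 24
base 5: 24 = 4·5 + 4; at 6: 4·6 + 4 = 28; next = 27

ω·4 + 4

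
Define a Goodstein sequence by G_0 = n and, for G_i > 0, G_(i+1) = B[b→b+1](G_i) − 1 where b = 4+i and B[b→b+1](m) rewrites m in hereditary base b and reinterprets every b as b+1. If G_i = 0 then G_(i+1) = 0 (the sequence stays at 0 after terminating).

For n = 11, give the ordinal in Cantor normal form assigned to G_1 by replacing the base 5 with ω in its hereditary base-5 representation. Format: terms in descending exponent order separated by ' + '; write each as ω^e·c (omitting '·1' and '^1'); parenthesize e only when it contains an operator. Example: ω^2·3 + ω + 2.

ω·2 + 2

G_0 = 11. HB_4(11) = 2·4 + 3. Bump = 13. G_1 = 12.
G_1 = 12. HB_5(12) = 2·5 + 2. Bump = 14. G_2 = 13.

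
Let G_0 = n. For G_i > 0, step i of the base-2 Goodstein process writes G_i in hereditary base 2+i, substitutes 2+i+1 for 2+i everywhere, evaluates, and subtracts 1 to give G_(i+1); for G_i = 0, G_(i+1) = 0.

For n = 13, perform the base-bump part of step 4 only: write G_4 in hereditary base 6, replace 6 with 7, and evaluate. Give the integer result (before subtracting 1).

5765999

i=0: 13 = 2^(2 + 1) + 2^2 + 1 (b=2); 2→3: 3^(3 + 1) + 3^3 + 1 = 109; 109−1 = 108
i=1: 108 = 3^(3 + 1) + 3^3 (b=3); 3→4: 4^(4 + 1) + 4^4 = 1280; 1280−1 = 1279
i=2: 1279 = 4^(4 + 1) + 3·4^3 + 3·4^2 + 3·4 + 3 (b=4); 4→5: 5^(5 + 1) + 3·5^3 + 3·5^2 + 3·5 + 3 = 16093; 16093−1 = 16092
i=3: 16092 = 5^(5 + 1) + 3·5^3 + 3·5^2 + 3·5 + 2 (b=5); 5→6: 6^(6 + 1) + 3·6^3 + 3·6^2 + 3·6 + 2 = 280712; 280712−1 = 280711
i=4: 280711 = 6^(6 + 1) + 3·6^3 + 3·6^2 + 3·6 + 1 (b=6); 6→7: 7^(7 + 1) + 3·7^3 + 3·7^2 + 3·7 + 1 = 5765999; 5765999−1 = 5765998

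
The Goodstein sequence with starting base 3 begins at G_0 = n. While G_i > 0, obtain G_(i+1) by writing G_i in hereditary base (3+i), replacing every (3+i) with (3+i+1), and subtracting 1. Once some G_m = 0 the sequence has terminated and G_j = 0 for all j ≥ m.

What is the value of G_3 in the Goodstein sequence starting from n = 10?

27

i=0: 10 = 3^2 + 1 (b=3); 3→4: 4^2 + 1 = 17; 17−1 = 16
i=1: 16 = 4^2 (b=4); 4→5: 5^2 = 25; 25−1 = 24
i=2: 24 = 4·5 + 4 (b=5); 5→6: 4·6 + 4 = 28; 28−1 = 27
i=3: 27 = 4·6 + 3 (b=6); 6→7: 4·7 + 3 = 31; 31−1 = 30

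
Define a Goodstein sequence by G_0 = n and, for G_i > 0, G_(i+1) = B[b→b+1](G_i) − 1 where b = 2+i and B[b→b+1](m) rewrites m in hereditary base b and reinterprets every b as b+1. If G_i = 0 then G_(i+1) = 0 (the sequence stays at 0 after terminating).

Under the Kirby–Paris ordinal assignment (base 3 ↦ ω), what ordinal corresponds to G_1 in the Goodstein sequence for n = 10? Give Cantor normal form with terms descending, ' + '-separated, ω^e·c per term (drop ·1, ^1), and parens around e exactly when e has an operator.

(0) 10|_2 = 2^(2 + 1) + 2 ↦ 3^(3 + 1) + 3|_3 = 84 ⇒ 83
(1) 83|_3 = 3^(3 + 1) + 2 ↦ 4^(4 + 1) + 2|_4 = 1026 ⇒ 1025

ω^(ω + 1) + 2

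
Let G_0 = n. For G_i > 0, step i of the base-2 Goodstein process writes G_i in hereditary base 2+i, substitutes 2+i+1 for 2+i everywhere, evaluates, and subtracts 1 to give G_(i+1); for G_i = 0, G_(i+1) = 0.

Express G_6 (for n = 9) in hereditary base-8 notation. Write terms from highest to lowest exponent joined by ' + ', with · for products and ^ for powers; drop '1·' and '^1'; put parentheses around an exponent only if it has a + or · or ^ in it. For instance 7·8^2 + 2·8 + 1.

G_0=9  [base 2] 2^(2 + 1) + 1  →[2↦3]→  3^(3 + 1) + 1 = 82  −1 ⇒ G_1=81
G_1=81  [base 3] 3^(3 + 1)  →[3↦4]→  4^(4 + 1) = 1024  −1 ⇒ G_2=1023
G_2=1023  [base 4] 3·4^4 + 3·4^3 + 3·4^2 + 3·4 + 3  →[4↦5]→  3·5^5 + 3·5^3 + 3·5^2 + 3·5 + 3 = 9843  −1 ⇒ G_3=9842
G_3=9842  [base 5] 3·5^5 + 3·5^3 + 3·5^2 + 3·5 + 2  →[5↦6]→  3·6^6 + 3·6^3 + 3·6^2 + 3·6 + 2 = 140744  −1 ⇒ G_4=140743
G_4=140743  [base 6] 3·6^6 + 3·6^3 + 3·6^2 + 3·6 + 1  →[6↦7]→  3·7^7 + 3·7^3 + 3·7^2 + 3·7 + 1 = 2471827  −1 ⇒ G_5=2471826
G_5=2471826  [base 7] 3·7^7 + 3·7^3 + 3·7^2 + 3·7  →[7↦8]→  3·8^8 + 3·8^3 + 3·8^2 + 3·8 = 50333400  −1 ⇒ G_6=50333399
G_6=50333399  [base 8] 3·8^8 + 3·8^3 + 3·8^2 + 2·8 + 7  →[8↦9]→  3·9^9 + 3·9^3 + 3·9^2 + 2·9 + 7 = 1162263922  −1 ⇒ G_7=1162263921

3·8^8 + 3·8^3 + 3·8^2 + 2·8 + 7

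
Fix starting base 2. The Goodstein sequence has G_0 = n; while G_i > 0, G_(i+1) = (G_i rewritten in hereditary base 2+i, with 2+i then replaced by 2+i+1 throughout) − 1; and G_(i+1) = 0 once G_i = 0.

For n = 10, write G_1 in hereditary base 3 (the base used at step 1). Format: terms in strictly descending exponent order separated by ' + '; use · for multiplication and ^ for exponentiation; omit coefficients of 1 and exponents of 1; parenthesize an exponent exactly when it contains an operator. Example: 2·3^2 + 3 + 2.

[0] 10 ≡ 2^(2 + 1) + 2 (base 2). Lift 3: 84. −1: 83.
[1] 83 ≡ 3^(3 + 1) + 2 (base 3). Lift 4: 1026. −1: 1025.

3^(3 + 1) + 2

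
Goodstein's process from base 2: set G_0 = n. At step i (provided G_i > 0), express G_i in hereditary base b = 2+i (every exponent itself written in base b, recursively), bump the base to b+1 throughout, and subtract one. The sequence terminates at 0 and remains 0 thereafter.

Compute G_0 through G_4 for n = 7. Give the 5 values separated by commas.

G_0 = 7. HB_2(7) = 2^2 + 2 + 1. Bump = 31. G_1 = 30.
G_1 = 30. HB_3(30) = 3^3 + 3. Bump = 260. G_2 = 259.
G_2 = 259. HB_4(259) = 4^4 + 3. Bump = 3128. G_3 = 3127.
G_3 = 3127. HB_5(3127) = 5^5 + 2. Bump = 46658. G_4 = 46657.

7, 30, 259, 3127, 46657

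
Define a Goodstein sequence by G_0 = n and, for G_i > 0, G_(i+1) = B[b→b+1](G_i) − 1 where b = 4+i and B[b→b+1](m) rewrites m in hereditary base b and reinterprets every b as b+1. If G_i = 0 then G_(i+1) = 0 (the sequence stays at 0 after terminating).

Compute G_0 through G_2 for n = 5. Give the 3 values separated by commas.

5 —HB4→ 4 + 1 —bump→ 5 + 1 = 6 —(−1)→ 5
5 —HB5→ 5 —bump→ 6 = 6 —(−1)→ 5

5, 5, 5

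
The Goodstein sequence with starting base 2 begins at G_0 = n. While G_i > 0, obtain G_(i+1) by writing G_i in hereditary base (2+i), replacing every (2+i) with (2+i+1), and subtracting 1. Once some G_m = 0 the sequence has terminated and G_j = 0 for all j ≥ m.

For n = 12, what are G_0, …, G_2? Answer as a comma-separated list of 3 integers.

[0] 12 ≡ 2^(2 + 1) + 2^2 (base 2). Lift 3: 108. −1: 107.
[1] 107 ≡ 3^(3 + 1) + 2·3^2 + 2·3 + 2 (base 3). Lift 4: 1066. −1: 1065.

12, 107, 1065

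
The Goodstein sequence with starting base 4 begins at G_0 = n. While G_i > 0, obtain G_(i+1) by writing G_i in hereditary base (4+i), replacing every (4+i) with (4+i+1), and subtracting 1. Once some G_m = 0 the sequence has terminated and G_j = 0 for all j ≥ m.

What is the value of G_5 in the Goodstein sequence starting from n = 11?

15

G_0 = 11. HB_4(11) = 2·4 + 3. Bump = 13. G_1 = 12.
G_1 = 12. HB_5(12) = 2·5 + 2. Bump = 14. G_2 = 13.
G_2 = 13. HB_6(13) = 2·6 + 1. Bump = 15. G_3 = 14.
G_3 = 14. HB_7(14) = 2·7. Bump = 16. G_4 = 15.
G_4 = 15. HB_8(15) = 8 + 7. Bump = 16. G_5 = 15.
G_5 = 15. HB_9(15) = 9 + 6. Bump = 16. G_6 = 15.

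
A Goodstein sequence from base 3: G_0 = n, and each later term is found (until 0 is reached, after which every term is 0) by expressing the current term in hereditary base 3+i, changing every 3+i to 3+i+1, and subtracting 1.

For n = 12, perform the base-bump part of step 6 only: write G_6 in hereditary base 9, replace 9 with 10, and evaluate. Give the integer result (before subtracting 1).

76

[0] 12 ≡ 3^2 + 3 (base 3). Lift 4: 20. −1: 19.
[1] 19 ≡ 4^2 + 3 (base 4). Lift 5: 28. −1: 27.
[2] 27 ≡ 5^2 + 2 (base 5). Lift 6: 38. −1: 37.
[3] 37 ≡ 6^2 + 1 (base 6). Lift 7: 50. −1: 49.
[4] 49 ≡ 7^2 (base 7). Lift 8: 64. −1: 63.
[5] 63 ≡ 7·8 + 7 (base 8). Lift 9: 70. −1: 69.
[6] 69 ≡ 7·9 + 6 (base 9). Lift 10: 76. −1: 75.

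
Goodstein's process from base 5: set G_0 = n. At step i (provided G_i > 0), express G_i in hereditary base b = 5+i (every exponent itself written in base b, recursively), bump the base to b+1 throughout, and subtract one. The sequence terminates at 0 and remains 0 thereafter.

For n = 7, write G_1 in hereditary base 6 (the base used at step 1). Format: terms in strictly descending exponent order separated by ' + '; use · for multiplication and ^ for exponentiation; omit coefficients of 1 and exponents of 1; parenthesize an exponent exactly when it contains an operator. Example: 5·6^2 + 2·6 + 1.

6 + 1

G_0 = 7. HB_5(7) = 5 + 2. Bump = 8. G_1 = 7.
G_1 = 7. HB_6(7) = 6 + 1. Bump = 8. G_2 = 7.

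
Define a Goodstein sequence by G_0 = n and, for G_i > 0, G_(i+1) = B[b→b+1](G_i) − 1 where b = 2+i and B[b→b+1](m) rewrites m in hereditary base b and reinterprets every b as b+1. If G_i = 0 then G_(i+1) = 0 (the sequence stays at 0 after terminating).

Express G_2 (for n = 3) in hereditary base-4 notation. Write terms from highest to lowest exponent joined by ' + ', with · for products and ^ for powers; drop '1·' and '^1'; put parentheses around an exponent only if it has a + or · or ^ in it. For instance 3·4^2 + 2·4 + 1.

3

step 0: 3 = 2 + 1; sub 3 for 2: 3 + 1; = 4; G_1 = 4−1 = 3
step 1: 3 = 3; sub 4 for 3: 4; = 4; G_2 = 4−1 = 3
step 2: 3 = 3; sub 5 for 4: 3; = 3; G_3 = 3−1 = 2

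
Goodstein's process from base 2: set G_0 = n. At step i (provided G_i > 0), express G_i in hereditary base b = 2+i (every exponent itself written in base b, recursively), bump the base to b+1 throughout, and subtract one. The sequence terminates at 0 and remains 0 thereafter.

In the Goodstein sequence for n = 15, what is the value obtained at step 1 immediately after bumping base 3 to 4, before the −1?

G_0=15  [base 2] 2^(2 + 1) + 2^2 + 2 + 1  →[2↦3]→  3^(3 + 1) + 3^3 + 3 + 1 = 112  −1 ⇒ G_1=111
G_1=111  [base 3] 3^(3 + 1) + 3^3 + 3  →[3↦4]→  4^(4 + 1) + 4^4 + 4 = 1284  −1 ⇒ G_2=1283

1284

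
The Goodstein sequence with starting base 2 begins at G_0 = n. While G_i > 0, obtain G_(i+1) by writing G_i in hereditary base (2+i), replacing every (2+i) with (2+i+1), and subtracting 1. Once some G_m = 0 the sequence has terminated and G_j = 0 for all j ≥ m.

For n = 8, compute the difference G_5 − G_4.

G_0=8  [base 2] 2^(2 + 1)  →[2↦3]→  3^(3 + 1) = 81  −1 ⇒ G_1=80
G_1=80  [base 3] 2·3^3 + 2·3^2 + 2·3 + 2  →[3↦4]→  2·4^4 + 2·4^2 + 2·4 + 2 = 554  −1 ⇒ G_2=553
G_2=553  [base 4] 2·4^4 + 2·4^2 + 2·4 + 1  →[4↦5]→  2·5^5 + 2·5^2 + 2·5 + 1 = 6311  −1 ⇒ G_3=6310
G_3=6310  [base 5] 2·5^5 + 2·5^2 + 2·5  →[5↦6]→  2·6^6 + 2·6^2 + 2·6 = 93396  −1 ⇒ G_4=93395
G_4=93395  [base 6] 2·6^6 + 2·6^2 + 6 + 5  →[6↦7]→  2·7^7 + 2·7^2 + 7 + 5 = 1647196  −1 ⇒ G_5=1647195

1553800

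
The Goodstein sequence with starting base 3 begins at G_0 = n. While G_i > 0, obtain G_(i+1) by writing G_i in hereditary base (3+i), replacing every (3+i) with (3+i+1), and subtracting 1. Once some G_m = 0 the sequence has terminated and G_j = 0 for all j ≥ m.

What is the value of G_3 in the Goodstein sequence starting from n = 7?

[0] 7 ≡ 2·3 + 1 (base 3). Lift 4: 9. −1: 8.
[1] 8 ≡ 2·4 (base 4). Lift 5: 10. −1: 9.
[2] 9 ≡ 5 + 4 (base 5). Lift 6: 10. −1: 9.
[3] 9 ≡ 6 + 3 (base 6). Lift 7: 10. −1: 9.

9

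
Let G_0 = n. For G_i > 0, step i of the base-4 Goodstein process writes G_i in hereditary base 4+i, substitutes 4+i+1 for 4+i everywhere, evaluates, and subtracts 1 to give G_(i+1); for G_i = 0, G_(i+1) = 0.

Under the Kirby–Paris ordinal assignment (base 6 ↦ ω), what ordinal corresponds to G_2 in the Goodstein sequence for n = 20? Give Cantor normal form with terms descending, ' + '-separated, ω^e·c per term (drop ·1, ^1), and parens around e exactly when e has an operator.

ω^2 + 3

G_0=20  [base 4] 4^2 + 4  →[4↦5]→  5^2 + 5 = 30  −1 ⇒ G_1=29
G_1=29  [base 5] 5^2 + 4  →[5↦6]→  6^2 + 4 = 40  −1 ⇒ G_2=39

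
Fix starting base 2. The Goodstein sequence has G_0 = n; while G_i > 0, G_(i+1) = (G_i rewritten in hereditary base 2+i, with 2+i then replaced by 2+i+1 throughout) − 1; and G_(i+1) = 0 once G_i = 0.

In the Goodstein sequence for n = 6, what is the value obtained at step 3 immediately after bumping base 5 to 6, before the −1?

G_0 = 6. HB_2(6) = 2^2 + 2. Bump = 30. G_1 = 29.
G_1 = 29. HB_3(29) = 3^3 + 2. Bump = 258. G_2 = 257.
G_2 = 257. HB_4(257) = 4^4 + 1. Bump = 3126. G_3 = 3125.

46656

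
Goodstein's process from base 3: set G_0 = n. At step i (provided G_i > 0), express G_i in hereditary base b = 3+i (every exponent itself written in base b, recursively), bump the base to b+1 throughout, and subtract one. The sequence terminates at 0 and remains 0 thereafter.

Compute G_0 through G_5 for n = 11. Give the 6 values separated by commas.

11, 17, 25, 35, 39, 43

G_0 = 11. HB_3(11) = 3^2 + 2. Bump = 18. G_1 = 17.
G_1 = 17. HB_4(17) = 4^2 + 1. Bump = 26. G_2 = 25.
G_2 = 25. HB_5(25) = 5^2. Bump = 36. G_3 = 35.
G_3 = 35. HB_6(35) = 5·6 + 5. Bump = 40. G_4 = 39.
G_4 = 39. HB_7(39) = 5·7 + 4. Bump = 44. G_5 = 43.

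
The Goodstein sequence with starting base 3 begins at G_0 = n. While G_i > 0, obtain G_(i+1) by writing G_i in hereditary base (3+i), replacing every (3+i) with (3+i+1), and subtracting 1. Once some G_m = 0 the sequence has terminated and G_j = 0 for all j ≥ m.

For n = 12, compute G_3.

37

[0] 12 ≡ 3^2 + 3 (base 3). Lift 4: 20. −1: 19.
[1] 19 ≡ 4^2 + 3 (base 4). Lift 5: 28. −1: 27.
[2] 27 ≡ 5^2 + 2 (base 5). Lift 6: 38. −1: 37.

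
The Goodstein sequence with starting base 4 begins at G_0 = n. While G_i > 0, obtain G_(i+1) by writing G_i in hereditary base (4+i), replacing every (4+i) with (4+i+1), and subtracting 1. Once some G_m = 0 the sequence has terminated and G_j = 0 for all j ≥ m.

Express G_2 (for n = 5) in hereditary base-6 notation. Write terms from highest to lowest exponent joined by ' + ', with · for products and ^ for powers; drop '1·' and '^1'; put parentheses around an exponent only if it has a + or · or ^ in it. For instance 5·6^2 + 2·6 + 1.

5 —HB4→ 4 + 1 —bump→ 5 + 1 = 6 —(−1)→ 5
5 —HB5→ 5 —bump→ 6 = 6 —(−1)→ 5
5 —HB6→ 5 —bump→ 5 = 5 —(−1)→ 4

5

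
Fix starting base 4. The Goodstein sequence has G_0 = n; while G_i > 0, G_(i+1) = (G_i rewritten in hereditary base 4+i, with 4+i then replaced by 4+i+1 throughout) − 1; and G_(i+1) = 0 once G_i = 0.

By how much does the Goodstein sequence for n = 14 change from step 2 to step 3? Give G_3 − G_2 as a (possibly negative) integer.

G_0=14  [base 4] 3·4 + 2  →[4↦5]→  3·5 + 2 = 17  −1 ⇒ G_1=16
G_1=16  [base 5] 3·5 + 1  →[5↦6]→  3·6 + 1 = 19  −1 ⇒ G_2=18
G_2=18  [base 6] 3·6  →[6↦7]→  3·7 = 21  −1 ⇒ G_3=20

2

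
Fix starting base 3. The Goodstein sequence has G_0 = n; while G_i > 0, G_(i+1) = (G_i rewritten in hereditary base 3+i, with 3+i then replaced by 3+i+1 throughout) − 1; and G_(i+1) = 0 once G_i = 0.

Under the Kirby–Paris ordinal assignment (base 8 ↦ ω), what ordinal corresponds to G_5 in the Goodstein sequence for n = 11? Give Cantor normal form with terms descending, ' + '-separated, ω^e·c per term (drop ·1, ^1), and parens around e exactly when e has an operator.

G_0 = 11. HB_3(11) = 3^2 + 2. Bump = 18. G_1 = 17.
G_1 = 17. HB_4(17) = 4^2 + 1. Bump = 26. G_2 = 25.
G_2 = 25. HB_5(25) = 5^2. Bump = 36. G_3 = 35.
G_3 = 35. HB_6(35) = 5·6 + 5. Bump = 40. G_4 = 39.
G_4 = 39. HB_7(39) = 5·7 + 4. Bump = 44. G_5 = 43.
G_5 = 43. HB_8(43) = 5·8 + 3. Bump = 48. G_6 = 47.

ω·5 + 3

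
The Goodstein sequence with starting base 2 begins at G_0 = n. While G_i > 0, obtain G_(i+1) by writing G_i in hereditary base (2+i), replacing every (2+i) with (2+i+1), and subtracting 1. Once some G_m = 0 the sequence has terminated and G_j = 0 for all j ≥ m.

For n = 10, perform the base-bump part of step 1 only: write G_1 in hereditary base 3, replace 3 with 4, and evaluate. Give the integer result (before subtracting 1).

1026

10 —HB2→ 2^(2 + 1) + 2 —bump→ 3^(3 + 1) + 3 = 84 —(−1)→ 83
83 —HB3→ 3^(3 + 1) + 2 —bump→ 4^(4 + 1) + 2 = 1026 —(−1)→ 1025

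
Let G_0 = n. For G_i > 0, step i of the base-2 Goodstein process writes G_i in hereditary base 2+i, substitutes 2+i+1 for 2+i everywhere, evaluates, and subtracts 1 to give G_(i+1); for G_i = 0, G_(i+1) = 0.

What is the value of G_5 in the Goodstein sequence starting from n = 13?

base 2: 13 = 2^(2 + 1) + 2^2 + 1; at 3: 3^(3 + 1) + 3^3 + 1 = 109; next = 108
base 3: 108 = 3^(3 + 1) + 3^3; at 4: 4^(4 + 1) + 4^4 = 1280; next = 1279
base 4: 1279 = 4^(4 + 1) + 3·4^3 + 3·4^2 + 3·4 + 3; at 5: 5^(5 + 1) + 3·5^3 + 3·5^2 + 3·5 + 3 = 16093; next = 16092
base 5: 16092 = 5^(5 + 1) + 3·5^3 + 3·5^2 + 3·5 + 2; at 6: 6^(6 + 1) + 3·6^3 + 3·6^2 + 3·6 + 2 = 280712; next = 280711
base 6: 280711 = 6^(6 + 1) + 3·6^3 + 3·6^2 + 3·6 + 1; at 7: 7^(7 + 1) + 3·7^3 + 3·7^2 + 3·7 + 1 = 5765999; next = 5765998

5765998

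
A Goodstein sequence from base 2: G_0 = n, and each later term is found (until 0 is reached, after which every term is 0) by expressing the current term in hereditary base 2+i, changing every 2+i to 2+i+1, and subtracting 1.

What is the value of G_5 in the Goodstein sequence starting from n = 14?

5862840

base 2: 14 = 2^(2 + 1) + 2^2 + 2; at 3: 3^(3 + 1) + 3^3 + 3 = 111; next = 110
base 3: 110 = 3^(3 + 1) + 3^3 + 2; at 4: 4^(4 + 1) + 4^4 + 2 = 1282; next = 1281
base 4: 1281 = 4^(4 + 1) + 4^4 + 1; at 5: 5^(5 + 1) + 5^5 + 1 = 18751; next = 18750
base 5: 18750 = 5^(5 + 1) + 5^5; at 6: 6^(6 + 1) + 6^6 = 326592; next = 326591
base 6: 326591 = 6^(6 + 1) + 5·6^5 + 5·6^4 + 5·6^3 + 5·6^2 + 5·6 + 5; at 7: 7^(7 + 1) + 5·7^5 + 5·7^4 + 5·7^3 + 5·7^2 + 5·7 + 5 = 5862841; next = 5862840
base 7: 5862840 = 7^(7 + 1) + 5·7^5 + 5·7^4 + 5·7^3 + 5·7^2 + 5·7 + 4; at 8: 8^(8 + 1) + 5·8^5 + 5·8^4 + 5·8^3 + 5·8^2 + 5·8 + 4 = 134404972; next = 134404971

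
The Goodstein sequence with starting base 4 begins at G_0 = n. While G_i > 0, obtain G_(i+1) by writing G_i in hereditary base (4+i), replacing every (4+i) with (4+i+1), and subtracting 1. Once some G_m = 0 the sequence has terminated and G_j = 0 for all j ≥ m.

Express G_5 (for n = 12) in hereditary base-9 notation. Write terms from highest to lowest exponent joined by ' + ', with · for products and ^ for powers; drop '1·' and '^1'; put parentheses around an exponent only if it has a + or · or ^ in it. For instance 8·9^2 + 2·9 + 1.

G_0 = 12. HB_4(12) = 3·4. Bump = 15. G_1 = 14.
G_1 = 14. HB_5(14) = 2·5 + 4. Bump = 16. G_2 = 15.
G_2 = 15. HB_6(15) = 2·6 + 3. Bump = 17. G_3 = 16.
G_3 = 16. HB_7(16) = 2·7 + 2. Bump = 18. G_4 = 17.
G_4 = 17. HB_8(17) = 2·8 + 1. Bump = 19. G_5 = 18.

2·9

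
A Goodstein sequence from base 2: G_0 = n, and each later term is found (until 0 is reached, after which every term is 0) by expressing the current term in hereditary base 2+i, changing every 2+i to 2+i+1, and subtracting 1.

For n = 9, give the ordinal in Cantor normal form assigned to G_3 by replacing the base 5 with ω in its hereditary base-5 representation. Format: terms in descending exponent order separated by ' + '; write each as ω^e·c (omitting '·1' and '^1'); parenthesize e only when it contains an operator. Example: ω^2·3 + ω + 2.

ω^ω·3 + ω^3·3 + ω^2·3 + ω·3 + 2

base 2: 9 = 2^(2 + 1) + 1; at 3: 3^(3 + 1) + 1 = 82; next = 81
base 3: 81 = 3^(3 + 1); at 4: 4^(4 + 1) = 1024; next = 1023
base 4: 1023 = 3·4^4 + 3·4^3 + 3·4^2 + 3·4 + 3; at 5: 3·5^5 + 3·5^3 + 3·5^2 + 3·5 + 3 = 9843; next = 9842
base 5: 9842 = 3·5^5 + 3·5^3 + 3·5^2 + 3·5 + 2; at 6: 3·6^6 + 3·6^3 + 3·6^2 + 3·6 + 2 = 140744; next = 140743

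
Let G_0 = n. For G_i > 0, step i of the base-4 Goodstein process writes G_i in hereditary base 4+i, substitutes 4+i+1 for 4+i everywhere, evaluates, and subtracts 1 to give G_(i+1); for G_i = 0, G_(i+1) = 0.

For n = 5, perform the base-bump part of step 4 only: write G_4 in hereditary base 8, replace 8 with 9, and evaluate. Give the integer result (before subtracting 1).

base 4: 5 = 4 + 1; at 5: 5 + 1 = 6; next = 5
base 5: 5 = 5; at 6: 6 = 6; next = 5
base 6: 5 = 5; at 7: 5 = 5; next = 4
base 7: 4 = 4; at 8: 4 = 4; next = 3

3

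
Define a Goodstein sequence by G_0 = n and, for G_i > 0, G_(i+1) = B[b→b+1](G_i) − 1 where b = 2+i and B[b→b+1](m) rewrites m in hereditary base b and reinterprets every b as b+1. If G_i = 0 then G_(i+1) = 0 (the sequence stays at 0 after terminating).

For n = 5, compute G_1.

27

5 —HB2→ 2^2 + 1 —bump→ 3^3 + 1 = 28 —(−1)→ 27
27 —HB3→ 3^3 —bump→ 4^4 = 256 —(−1)→ 255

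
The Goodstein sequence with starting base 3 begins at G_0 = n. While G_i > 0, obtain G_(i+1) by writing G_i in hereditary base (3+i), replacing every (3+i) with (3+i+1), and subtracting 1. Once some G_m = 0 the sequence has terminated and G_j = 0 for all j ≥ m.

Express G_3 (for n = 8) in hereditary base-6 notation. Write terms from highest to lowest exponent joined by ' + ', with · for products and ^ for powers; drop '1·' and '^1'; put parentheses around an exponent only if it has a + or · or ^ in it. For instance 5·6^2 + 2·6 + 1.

6 + 5

8 —HB3→ 2·3 + 2 —bump→ 2·4 + 2 = 10 —(−1)→ 9
9 —HB4→ 2·4 + 1 —bump→ 2·5 + 1 = 11 —(−1)→ 10
10 —HB5→ 2·5 —bump→ 2·6 = 12 —(−1)→ 11
11 —HB6→ 6 + 5 —bump→ 7 + 5 = 12 —(−1)→ 11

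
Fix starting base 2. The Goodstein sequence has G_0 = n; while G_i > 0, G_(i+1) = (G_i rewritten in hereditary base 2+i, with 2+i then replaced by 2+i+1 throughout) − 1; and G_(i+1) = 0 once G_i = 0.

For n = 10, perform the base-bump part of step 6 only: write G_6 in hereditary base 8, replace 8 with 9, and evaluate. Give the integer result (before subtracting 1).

1937434593

i=0: 10 = 2^(2 + 1) + 2 (b=2); 2→3: 3^(3 + 1) + 3 = 84; 84−1 = 83
i=1: 83 = 3^(3 + 1) + 2 (b=3); 3→4: 4^(4 + 1) + 2 = 1026; 1026−1 = 1025
i=2: 1025 = 4^(4 + 1) + 1 (b=4); 4→5: 5^(5 + 1) + 1 = 15626; 15626−1 = 15625
i=3: 15625 = 5^(5 + 1) (b=5); 5→6: 6^(6 + 1) = 279936; 279936−1 = 279935
i=4: 279935 = 5·6^6 + 5·6^5 + 5·6^4 + 5·6^3 + 5·6^2 + 5·6 + 5 (b=6); 6→7: 5·7^7 + 5·7^5 + 5·7^4 + 5·7^3 + 5·7^2 + 5·7 + 5 = 4215755; 4215755−1 = 4215754
i=5: 4215754 = 5·7^7 + 5·7^5 + 5·7^4 + 5·7^3 + 5·7^2 + 5·7 + 4 (b=7); 7→8: 5·8^8 + 5·8^5 + 5·8^4 + 5·8^3 + 5·8^2 + 5·8 + 4 = 84073324; 84073324−1 = 84073323
i=6: 84073323 = 5·8^8 + 5·8^5 + 5·8^4 + 5·8^3 + 5·8^2 + 5·8 + 3 (b=8); 8→9: 5·9^9 + 5·9^5 + 5·9^4 + 5·9^3 + 5·9^2 + 5·9 + 3 = 1937434593; 1937434593−1 = 1937434592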